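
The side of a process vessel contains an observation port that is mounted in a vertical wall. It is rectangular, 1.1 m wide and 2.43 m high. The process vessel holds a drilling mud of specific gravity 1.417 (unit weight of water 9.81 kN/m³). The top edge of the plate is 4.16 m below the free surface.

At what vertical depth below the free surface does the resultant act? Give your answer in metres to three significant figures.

h_p = 5.47 m

γ = 1.417 × 9.81 = 13.90077 kN/m³.
The centroid lies 2.43/2 = 1.215 m below the top edge, so the centroid depth is h_c = 4.16 + 1.215 = 5.375 m.
A = 1.1 × 2.43 = 2.673 m².
Resultant F = γ·h_c·A = 13.90077 × 5.375 × 2.673 = 199.718 kN.
I_c = b·h³/12 = 1.1 × 2.43³/12 = 1.31532 m⁴.
Centre of pressure: y_p = y_c + I_c/(y_c·A) = 5.375 + 1.31532/(5.375 × 2.673) = 5.375 + 0.0915491 = 5.46655 m along the plane.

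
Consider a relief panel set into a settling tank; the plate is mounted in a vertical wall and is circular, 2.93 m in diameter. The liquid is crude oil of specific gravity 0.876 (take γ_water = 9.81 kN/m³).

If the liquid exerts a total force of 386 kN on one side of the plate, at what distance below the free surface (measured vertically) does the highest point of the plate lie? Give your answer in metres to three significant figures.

d_top ≈ 5.20 m

γ = 0.876 × 9.81 = 8.59356 kN/m³.
A = π(1.465)² = 6.74256 m².
From F = γ·h_c·A, the centroid depth is h_c = 386/(8.59356 × 6.74256) = 6.66177 m.
The centroid is at the centre, 1.465 m below the top of the plate, so the highest point sits at h_top = 6.66177 − 1.465 = 5.19677 m below the surface.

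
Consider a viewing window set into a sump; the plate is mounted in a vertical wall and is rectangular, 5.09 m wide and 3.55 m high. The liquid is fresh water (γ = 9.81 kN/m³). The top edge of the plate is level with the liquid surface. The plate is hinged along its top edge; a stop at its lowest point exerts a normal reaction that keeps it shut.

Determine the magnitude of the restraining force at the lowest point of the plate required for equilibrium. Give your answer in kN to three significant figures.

γ = 9.81 kN/m³.
The centroid lies 3.55/2 = 1.775 m below the top edge, so the centroid depth is h_c = 1.775 m.
A = 5.09 × 3.55 = 18.0695 m².
Resultant F = γ·h_c·A = 9.81 × 1.775 × 18.0695 = 314.64 kN.
I_c = b·h³/12 = 5.09 × 3.55³/12 = 18.9767 m⁴.
Centre of pressure: y_p = y_c + I_c/(y_c·A) = 1.775 + 18.9767/(1.775 × 18.0695) = 1.775 + 0.591665 = 2.36666 m along the plane.
The resultant acts 1.775 + 0.591665 = 2.36666 m (along the plate) below the hinge at the top edge, so the moment about the hinge is M = F × 2.36666 = 314.64 × 2.36666 = 744.646 kN·m.
A normal force at the bottom, 3.55 m from the hinge, must supply this moment: P = 744.646/3.55 = 209.759 kN.

P ≈ 210 kN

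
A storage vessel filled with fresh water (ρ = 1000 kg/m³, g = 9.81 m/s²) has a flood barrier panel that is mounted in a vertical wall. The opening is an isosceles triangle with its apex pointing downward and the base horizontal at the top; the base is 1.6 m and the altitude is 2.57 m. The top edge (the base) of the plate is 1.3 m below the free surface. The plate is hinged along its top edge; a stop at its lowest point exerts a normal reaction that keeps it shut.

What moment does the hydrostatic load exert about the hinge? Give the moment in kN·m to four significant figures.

M ≈ 44.66 kN·m

γ = ρg = 1000 × 9.81 = 9810 N/m³ = 9.81 kN/m³.
With the apex down, the centroid sits h/3 = 2.57/3 = 0.856667 m below the base (the top edge), so the centroid depth is h_c = 1.3 + 0.856667 = 2.15667 m.
A = ½ × 1.6 × 2.57 = 2.056 m².
Resultant F = γ·h_c·A = 9.81 × 2.15667 × 2.056 = 43.4987 kN.
I_c = b·h³/36 = 1.6 × 2.57³/36 = 0.754426 m⁴.
Centre of pressure: y_p = y_c + I_c/(y_c·A) = 2.15667 + 0.754426/(2.15667 × 2.056) = 2.15667 + 0.170141 = 2.32681 m along the plane.
The resultant acts 0.856667 + 0.170141 = 1.02681 m (along the plate) below the hinge at the top edge, so the moment about the hinge is M = F × 1.02681 = 43.4987 × 1.02681 = 44.6649 kN·m.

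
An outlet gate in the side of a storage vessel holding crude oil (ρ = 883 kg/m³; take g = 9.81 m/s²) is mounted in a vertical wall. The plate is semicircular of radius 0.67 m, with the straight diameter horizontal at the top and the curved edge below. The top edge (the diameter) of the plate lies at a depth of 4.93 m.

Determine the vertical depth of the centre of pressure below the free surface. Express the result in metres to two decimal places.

h_p = 5.22 m

γ = ρg = 883 × 9.81 / 1000 = 8.66223 kN/m³.
The centroid of a semicircle lies 4r/(3π) = 0.284357 m from the diameter, here below the top edge, so the centroid depth is h_c = 4.93 + 0.284357 = 5.21436 m.
A = πr²/2 = π × 0.67²/2 = 0.70513 m².
Resultant F = γ·h_c·A = 8.66223 × 5.21436 × 0.70513 = 31.8493 kN.
I_c = (π/8 − 8/(9π))·r⁴ = 0.109757 × 0.67⁴ = 0.0221173 m⁴.
Centre of pressure: y_p = y_c + I_c/(y_c·A) = 5.21436 + 0.0221173/(5.21436 × 0.70513) = 5.21436 + 0.00601536 = 5.22038 m along the plane.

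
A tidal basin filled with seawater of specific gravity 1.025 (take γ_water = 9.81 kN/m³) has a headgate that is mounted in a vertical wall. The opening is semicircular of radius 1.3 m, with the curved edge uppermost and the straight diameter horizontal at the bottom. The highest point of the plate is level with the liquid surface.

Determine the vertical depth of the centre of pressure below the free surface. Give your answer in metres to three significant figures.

h_p = 0.906 m

γ = 1.025 × 9.81 = 10.05525 kN/m³.
The centroid lies 4r/(3π) = 0.551737 m above the diameter, so r − 4r/(3π) = 1.3 − 0.551737 = 0.748263 m below the topmost point, so the centroid depth is h_c = 0.748263 m.
A = πr²/2 = π × 1.3²/2 = 2.65465 m².
Resultant F = γ·h_c·A = 10.05525 × 0.748263 × 2.65465 = 19.9735 kN.
I_c = (π/8 − 8/(9π))·r⁴ = 0.109757 × 1.3⁴ = 0.313477 m⁴.
Centre of pressure: y_p = y_c + I_c/(y_c·A) = 0.748263 + 0.313477/(0.748263 × 2.65465) = 0.748263 + 0.157813 = 0.906076 m along the plane.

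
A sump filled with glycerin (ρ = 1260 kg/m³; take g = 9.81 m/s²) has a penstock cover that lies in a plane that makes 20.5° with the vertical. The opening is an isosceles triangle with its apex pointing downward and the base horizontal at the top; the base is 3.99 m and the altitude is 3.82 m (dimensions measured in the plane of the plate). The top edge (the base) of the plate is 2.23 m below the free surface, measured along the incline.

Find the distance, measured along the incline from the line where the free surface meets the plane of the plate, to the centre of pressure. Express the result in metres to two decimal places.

y_p = 3.73 m

γ = ρg = 1260 × 9.81 / 1000 = 12.3606 kN/m³.
The plate makes 20.5° with the vertical, i.e. θ = 90° − 20.5° = 69.5° to the horizontal. Measuring y along the incline from the free-surface line, vertical depth h = y·sinθ with sinθ = 0.936672.
With the apex down, the centroid sits h/3 = 3.82/3 = 1.27333 m below the base (the top edge), so y_c = 2.23 + 1.27333 = 3.50333 m and h_c = 3.50333 × 0.936672 = 3.28147 m.
A = ½ × 3.99 × 3.82 = 7.6209 m².
Resultant F = γ·h_c·A = 12.3606 × 3.28147 × 7.6209 = 309.111 kN.
I_c = b·h³/36 = 3.99 × 3.82³/36 = 6.17818 m⁴.
Centre of pressure: y_p = y_c + I_c/(y_c·A) = 3.50333 + 6.17818/(3.50333 × 7.6209) = 3.50333 + 0.231405 = 3.73474 m along the plane.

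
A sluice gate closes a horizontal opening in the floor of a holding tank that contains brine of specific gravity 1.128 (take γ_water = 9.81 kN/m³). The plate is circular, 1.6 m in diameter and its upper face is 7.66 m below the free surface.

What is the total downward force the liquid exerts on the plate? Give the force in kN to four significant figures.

γ = 1.128 × 9.81 = 11.06568 kN/m³.
The plate is horizontal, so pressure is uniform at p = γ·h = 11.06568 × 7.66 = 84.7631 kN/m².
A = π(0.8)² = 2.01062 m².
F = p·A = 84.7631 × 2.01062 = 170.426 kN.

F ≈ 170.4 kN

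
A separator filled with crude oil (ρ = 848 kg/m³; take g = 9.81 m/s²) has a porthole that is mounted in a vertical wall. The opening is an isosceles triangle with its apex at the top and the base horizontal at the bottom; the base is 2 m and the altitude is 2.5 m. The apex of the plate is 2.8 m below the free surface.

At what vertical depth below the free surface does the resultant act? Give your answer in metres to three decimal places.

γ = ρg = 848 × 9.81 / 1000 = 8.31888 kN/m³.
With the apex up, the centroid sits 2h/3 = 2 × 2.5/3 = 1.66667 m below the apex, so the centroid depth is h_c = 2.8 + 1.66667 = 4.46667 m.
A = ½ × 2 × 2.5 = 2.5 m².
Resultant F = γ·h_c·A = 8.31888 × 4.46667 × 2.5 = 92.8942 kN.
I_c = b·h³/36 = 2 × 2.5³/36 = 0.868056 m⁴.
Centre of pressure: y_p = y_c + I_c/(y_c·A) = 4.46667 + 0.868056/(4.46667 × 2.5) = 4.46667 + 0.0777363 = 4.54441 m along the plane.

h_p = 4.544 m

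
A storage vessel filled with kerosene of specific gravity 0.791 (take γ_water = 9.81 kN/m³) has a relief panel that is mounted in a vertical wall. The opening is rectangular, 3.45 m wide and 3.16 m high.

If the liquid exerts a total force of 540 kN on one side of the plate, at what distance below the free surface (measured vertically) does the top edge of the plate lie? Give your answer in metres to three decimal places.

d_top ≈ 4.803 m

γ = 0.791 × 9.81 = 7.75971 kN/m³.
A = 3.45 × 3.16 = 10.902 m².
From F = γ·h_c·A, the centroid depth is h_c = 540/(7.75971 × 10.902) = 6.38325 m.
The centroid lies 3.16/2 = 1.58 m below the top edge, so the top edge sits at h_top = 6.38325 − 1.58 = 4.80325 m below the surface.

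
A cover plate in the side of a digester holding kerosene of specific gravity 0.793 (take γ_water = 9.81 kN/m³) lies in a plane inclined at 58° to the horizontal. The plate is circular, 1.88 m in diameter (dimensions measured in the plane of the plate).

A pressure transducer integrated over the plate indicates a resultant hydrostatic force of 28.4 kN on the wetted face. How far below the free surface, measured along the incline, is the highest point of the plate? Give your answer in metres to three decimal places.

γ = 0.793 × 9.81 = 7.77933 kN/m³.
A = π(0.94)² = 2.77591 m².
From F = γ·h_c·A, the centroid depth is h_c = 28.4/(7.77933 × 2.77591) = 1.31514 m.
Let θ = 58° be the plate's angle to the horizontal; measure y along the incline from where the plane meets the free surface. Vertical depth h = y·sinθ with sinθ = 0.848048.
Along the incline, y_c = h_c/sinθ = 1.31514/0.848048 = 1.55078 m.
The centroid is at the centre, 0.94 m below the top of the plate, so the highest point sits at y_top = 1.55078 − 0.94 = 0.61078 m along the incline.

y_top ≈ 0.611 m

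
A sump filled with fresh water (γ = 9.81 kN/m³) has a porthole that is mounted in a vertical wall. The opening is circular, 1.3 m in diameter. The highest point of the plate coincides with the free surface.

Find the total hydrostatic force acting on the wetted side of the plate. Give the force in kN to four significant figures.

F ≈ 8.464 kN

γ = 9.81 kN/m³.
The centroid is at the centre, 0.65 m below the top of the plate, so the centroid depth is h_c = 0.65 m.
A = π(0.65)² = 1.32732 m².
Resultant F = γ·h_c·A = 9.81 × 0.65 × 1.32732 = 8.46366 kN.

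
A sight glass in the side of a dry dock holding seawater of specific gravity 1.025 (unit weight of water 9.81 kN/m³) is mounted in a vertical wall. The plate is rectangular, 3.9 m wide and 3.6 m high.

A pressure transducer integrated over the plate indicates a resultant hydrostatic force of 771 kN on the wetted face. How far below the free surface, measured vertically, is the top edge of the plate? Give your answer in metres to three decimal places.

d_top ≈ 3.661 m

γ = 1.025 × 9.81 = 10.05525 kN/m³.
A = 3.9 × 3.6 = 14.04 m².
From F = γ·h_c·A, the centroid depth is h_c = 771/(10.05525 × 14.04) = 5.46128 m.
The centroid lies 3.6/2 = 1.8 m below the top edge, so the top edge sits at h_top = 5.46128 − 1.8 = 3.66128 m below the surface.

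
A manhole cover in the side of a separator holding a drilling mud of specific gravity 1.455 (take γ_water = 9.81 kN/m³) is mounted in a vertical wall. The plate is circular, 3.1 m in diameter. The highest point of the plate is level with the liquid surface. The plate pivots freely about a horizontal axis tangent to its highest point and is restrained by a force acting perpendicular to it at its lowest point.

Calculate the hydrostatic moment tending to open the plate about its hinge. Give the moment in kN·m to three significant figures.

M ≈ 324 kN·m

γ = 1.455 × 9.81 = 14.27355 kN/m³.
The centroid is at the centre, 1.55 m below the top of the plate, so the centroid depth is h_c = 1.55 m.
A = π(1.55)² = 7.54768 m².
Resultant F = γ·h_c·A = 14.27355 × 1.55 × 7.54768 = 166.985 kN.
I_c = πr⁴/4 = π × 1.55⁴/4 = 4.53332 m⁴.
Centre of pressure: y_p = y_c + I_c/(y_c·A) = 1.55 + 4.53332/(1.55 × 7.54768) = 1.55 + 0.3875 = 1.9375 m along the plane.
The resultant acts 1.55 + 0.3875 = 1.9375 m (along the plate) below the hinge at the top edge, so the moment about the hinge is M = F × 1.9375 = 166.985 × 1.9375 = 323.533 kN·m.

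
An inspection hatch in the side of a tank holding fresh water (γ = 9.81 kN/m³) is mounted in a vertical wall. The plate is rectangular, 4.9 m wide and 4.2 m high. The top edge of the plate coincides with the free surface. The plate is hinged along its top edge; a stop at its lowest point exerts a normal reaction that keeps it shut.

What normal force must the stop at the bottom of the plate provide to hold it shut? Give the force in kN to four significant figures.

γ = 9.81 kN/m³.
The centroid lies 4.2/2 = 2.1 m below the top edge, so the centroid depth is h_c = 2.1 m.
A = 4.9 × 4.2 = 20.58 m².
Resultant F = γ·h_c·A = 9.81 × 2.1 × 20.58 = 423.969 kN.
I_c = b·h³/12 = 4.9 × 4.2³/12 = 30.2526 m⁴.
Centre of pressure: y_p = y_c + I_c/(y_c·A) = 2.1 + 30.2526/(2.1 × 20.58) = 2.1 + 0.7 = 2.8 m along the plane.
The resultant acts 2.1 + 0.7 = 2.8 m (along the plate) below the hinge at the top edge, so the moment about the hinge is M = F × 2.8 = 423.969 × 2.8 = 1187.11 kN·m.
A normal force at the bottom, 4.2 m from the hinge, must supply this moment: P = 1187.11/4.2 = 282.645 kN.

P ≈ 282.6 kN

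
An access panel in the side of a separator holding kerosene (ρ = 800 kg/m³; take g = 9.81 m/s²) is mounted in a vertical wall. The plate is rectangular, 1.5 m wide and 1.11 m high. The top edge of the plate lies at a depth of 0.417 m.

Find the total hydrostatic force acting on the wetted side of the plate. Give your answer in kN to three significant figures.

γ = ρg = 800 × 9.81 / 1000 = 7.848 kN/m³.
The centroid lies 1.11/2 = 0.555 m below the top edge, so the centroid depth is h_c = 0.417 + 0.555 = 0.972 m.
A = 1.5 × 1.11 = 1.665 m².
Resultant F = γ·h_c·A = 7.848 × 0.972 × 1.665 = 12.701 kN.

F ≈ 12.7 kN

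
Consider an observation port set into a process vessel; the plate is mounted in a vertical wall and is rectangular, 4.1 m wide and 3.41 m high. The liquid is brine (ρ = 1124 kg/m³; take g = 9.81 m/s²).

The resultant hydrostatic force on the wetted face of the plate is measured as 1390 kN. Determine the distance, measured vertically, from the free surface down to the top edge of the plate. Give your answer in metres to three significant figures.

d_top ≈ 7.31 m

γ = ρg = 1124 × 9.81 / 1000 = 11.02644 kN/m³.
A = 4.1 × 3.41 = 13.981 m².
From F = γ·h_c·A, the centroid depth is h_c = 1390/(11.02644 × 13.981) = 9.01657 m.
The centroid lies 3.41/2 = 1.705 m below the top edge, so the top edge sits at h_top = 9.01657 − 1.705 = 7.31157 m below the surface.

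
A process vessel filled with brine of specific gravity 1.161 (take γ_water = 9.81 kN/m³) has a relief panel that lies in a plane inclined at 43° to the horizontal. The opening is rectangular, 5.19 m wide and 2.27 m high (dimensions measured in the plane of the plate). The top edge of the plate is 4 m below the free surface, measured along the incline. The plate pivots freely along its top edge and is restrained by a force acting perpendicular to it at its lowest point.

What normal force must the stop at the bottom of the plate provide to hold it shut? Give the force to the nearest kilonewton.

γ = 1.161 × 9.81 = 11.38941 kN/m³.
Let θ = 43° be the plate's angle to the horizontal; measure y along the incline from where the plane meets the free surface. Vertical depth h = y·sinθ with sinθ = 0.681998.
The centroid lies 2.27/2 = 1.135 m below the top edge, so y_c = 4 + 1.135 = 5.135 m and h_c = 5.135 × 0.681998 = 3.50206 m.
A = 5.19 × 2.27 = 11.7813 m².
Resultant F = γ·h_c·A = 11.38941 × 3.50206 × 11.7813 = 469.914 kN.
I_c = b·h³/12 = 5.19 × 2.27³/12 = 5.05899 m⁴.
Centre of pressure: y_p = y_c + I_c/(y_c·A) = 5.135 + 5.05899/(5.135 × 11.7813) = 5.135 + 0.0836238 = 5.21862 m along the plane.
The resultant acts 1.135 + 0.0836238 = 1.21862 m (along the plate) below the hinge at the top edge, so the moment about the hinge is M = F × 1.21862 = 469.914 × 1.21862 = 572.647 kN·m.
A normal force at the bottom, 2.27 m from the hinge, must supply this moment: P = 572.647/2.27 = 252.267 kN.

P ≈ 252 kN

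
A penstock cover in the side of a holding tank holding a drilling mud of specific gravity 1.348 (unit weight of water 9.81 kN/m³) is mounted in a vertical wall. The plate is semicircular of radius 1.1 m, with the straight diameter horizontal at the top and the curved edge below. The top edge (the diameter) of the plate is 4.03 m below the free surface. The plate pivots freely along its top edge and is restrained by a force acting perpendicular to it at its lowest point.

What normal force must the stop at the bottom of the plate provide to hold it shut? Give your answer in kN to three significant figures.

γ = 1.348 × 9.81 = 13.22388 kN/m³.
The centroid of a semicircle lies 4r/(3π) = 0.466854 m from the diameter, here below the top edge, so the centroid depth is h_c = 4.03 + 0.466854 = 4.49685 m.
A = πr²/2 = π × 1.1²/2 = 1.90066 m².
Resultant F = γ·h_c·A = 13.22388 × 4.49685 × 1.90066 = 113.024 kN.
I_c = (π/8 − 8/(9π))·r⁴ = 0.109757 × 1.1⁴ = 0.160695 m⁴.
Centre of pressure: y_p = y_c + I_c/(y_c·A) = 4.49685 + 0.160695/(4.49685 × 1.90066) = 4.49685 + 0.0188014 = 4.51565 m along the plane.
The resultant acts 0.466854 + 0.0188014 = 0.485655 m (along the plate) below the hinge at the top edge, so the moment about the hinge is M = F × 0.485655 = 113.024 × 0.485655 = 54.8907 kN·m.
A normal force at the bottom, 1.1 m from the hinge, must supply this moment: P = 54.8907/1.1 = 49.9006 kN.

P ≈ 49.9 kN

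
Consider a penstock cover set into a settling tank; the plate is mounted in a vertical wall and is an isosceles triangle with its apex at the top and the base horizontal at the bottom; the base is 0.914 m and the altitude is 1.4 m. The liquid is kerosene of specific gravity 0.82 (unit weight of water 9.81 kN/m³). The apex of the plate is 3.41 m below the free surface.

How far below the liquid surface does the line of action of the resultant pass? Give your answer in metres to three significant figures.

γ = 0.82 × 9.81 = 8.0442 kN/m³.
With the apex up, the centroid sits 2h/3 = 2 × 1.4/3 = 0.933333 m below the apex, so the centroid depth is h_c = 3.41 + 0.933333 = 4.34333 m.
A = ½ × 0.914 × 1.4 = 0.6398 m².
Resultant F = γ·h_c·A = 8.0442 × 4.34333 × 0.6398 = 22.3537 kN.
I_c = b·h³/36 = 0.914 × 1.4³/36 = 0.0696671 m⁴.
Centre of pressure: y_p = y_c + I_c/(y_c·A) = 4.34333 + 0.0696671/(4.34333 × 0.6398) = 4.34333 + 0.0250704 = 4.3684 m along the plane.

h_p = 4.37 m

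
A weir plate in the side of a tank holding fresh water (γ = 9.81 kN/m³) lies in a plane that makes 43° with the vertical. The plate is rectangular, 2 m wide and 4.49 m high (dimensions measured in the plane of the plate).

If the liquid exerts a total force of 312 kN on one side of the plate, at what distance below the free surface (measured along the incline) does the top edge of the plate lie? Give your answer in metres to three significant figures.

γ = 9.81 kN/m³.
A = 2 × 4.49 = 8.98 m².
From F = γ·h_c·A, the centroid depth is h_c = 312/(9.81 × 8.98) = 3.54168 m.
The plate makes 43° with the vertical, i.e. θ = 90° − 43° = 47° to the horizontal. Measuring y along the incline from the free-surface line, vertical depth h = y·sinθ with sinθ = 0.731354.
Along the incline, y_c = h_c/sinθ = 3.54168/0.731354 = 4.84263 m.
The centroid lies 4.49/2 = 2.245 m below the top edge, so the top edge sits at y_top = 4.84263 − 2.245 = 2.59763 m along the incline.

y_top ≈ 2.60 m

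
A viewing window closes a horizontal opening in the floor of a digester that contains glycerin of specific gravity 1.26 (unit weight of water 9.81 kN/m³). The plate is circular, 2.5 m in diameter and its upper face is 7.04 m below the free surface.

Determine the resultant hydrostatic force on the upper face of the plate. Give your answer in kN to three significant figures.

F ≈ 427 kN

γ = 1.26 × 9.81 = 12.3606 kN/m³.
The plate is horizontal, so pressure is uniform at p = γ·h = 12.3606 × 7.04 = 87.0186 kN/m².
A = π(1.25)² = 4.90874 m².
F = p·A = 87.0186 × 4.90874 = 427.152 kN.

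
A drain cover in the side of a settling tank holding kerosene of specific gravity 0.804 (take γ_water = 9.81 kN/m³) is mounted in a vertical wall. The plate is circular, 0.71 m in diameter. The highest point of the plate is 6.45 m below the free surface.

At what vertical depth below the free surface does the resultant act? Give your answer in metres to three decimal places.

γ = 0.804 × 9.81 = 7.88724 kN/m³.
The centroid is at the centre, 0.355 m below the top of the plate, so the centroid depth is h_c = 6.45 + 0.355 = 6.805 m.
A = π(0.355)² = 0.395919 m².
Resultant F = γ·h_c·A = 7.88724 × 6.805 × 0.395919 = 21.25 kN.
I_c = πr⁴/4 = π × 0.355⁴/4 = 0.0124739 m⁴.
Centre of pressure: y_p = y_c + I_c/(y_c·A) = 6.805 + 0.0124739/(6.805 × 0.395919) = 6.805 + 0.00462986 = 6.80963 m along the plane.

h_p = 6.810 m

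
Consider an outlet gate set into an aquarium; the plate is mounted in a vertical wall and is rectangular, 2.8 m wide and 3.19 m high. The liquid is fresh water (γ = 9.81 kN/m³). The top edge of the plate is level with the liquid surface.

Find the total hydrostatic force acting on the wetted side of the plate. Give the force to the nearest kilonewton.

F ≈ 140 kN

γ = 9.81 kN/m³.
The centroid lies 3.19/2 = 1.595 m below the top edge, so the centroid depth is h_c = 1.595 m.
A = 2.8 × 3.19 = 8.932 m².
Resultant F = γ·h_c·A = 9.81 × 1.595 × 8.932 = 139.759 kN.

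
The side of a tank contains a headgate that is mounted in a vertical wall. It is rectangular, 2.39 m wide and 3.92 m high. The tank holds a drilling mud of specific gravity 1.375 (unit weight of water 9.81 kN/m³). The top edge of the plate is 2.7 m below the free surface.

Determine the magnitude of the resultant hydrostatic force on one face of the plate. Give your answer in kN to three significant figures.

F ≈ 589 kN

γ = 1.375 × 9.81 = 13.48875 kN/m³.
The centroid lies 3.92/2 = 1.96 m below the top edge, so the centroid depth is h_c = 2.7 + 1.96 = 4.66 m.
A = 2.39 × 3.92 = 9.3688 m².
Resultant F = γ·h_c·A = 13.48875 × 4.66 × 9.3688 = 588.9 kN.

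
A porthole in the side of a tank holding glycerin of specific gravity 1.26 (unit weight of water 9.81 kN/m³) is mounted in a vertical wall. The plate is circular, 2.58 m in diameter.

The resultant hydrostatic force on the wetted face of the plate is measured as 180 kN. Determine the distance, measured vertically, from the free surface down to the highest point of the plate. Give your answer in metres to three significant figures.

γ = 1.26 × 9.81 = 12.3606 kN/m³.
A = π(1.29)² = 5.22792 m².
From F = γ·h_c·A, the centroid depth is h_c = 180/(12.3606 × 5.22792) = 2.78551 m.
The centroid is at the centre, 1.29 m below the top of the plate, so the highest point sits at h_top = 2.78551 − 1.29 = 1.49551 m below the surface.

d_top ≈ 1.50 m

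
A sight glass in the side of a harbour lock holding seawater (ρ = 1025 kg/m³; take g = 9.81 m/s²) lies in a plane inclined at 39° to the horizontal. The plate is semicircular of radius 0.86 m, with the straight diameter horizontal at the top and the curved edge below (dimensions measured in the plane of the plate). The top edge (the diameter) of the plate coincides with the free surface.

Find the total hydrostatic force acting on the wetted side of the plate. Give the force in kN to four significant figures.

F ≈ 2.683 kN

γ = ρg = 1025 × 9.81 / 1000 = 10.05525 kN/m³.
Let θ = 39° be the plate's angle to the horizontal; measure y along the incline from where the plane meets the free surface. Vertical depth h = y·sinθ with sinθ = 0.629320.
The centroid of a semicircle lies 4r/(3π) = 0.364995 m from the diameter, here below the top edge, so y_c = 0.364995 m and h_c = 0.364995 × 0.629320 = 0.229699 m.
A = πr²/2 = π × 0.86²/2 = 1.16176 m².
Resultant F = γ·h_c·A = 10.05525 × 0.229699 × 1.16176 = 2.68329 kN.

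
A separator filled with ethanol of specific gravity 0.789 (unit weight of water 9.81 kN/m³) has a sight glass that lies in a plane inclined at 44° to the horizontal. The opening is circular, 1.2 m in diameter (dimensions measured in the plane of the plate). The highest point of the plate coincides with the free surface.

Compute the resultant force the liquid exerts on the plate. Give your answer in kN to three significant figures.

F ≈ 3.65 kN

γ = 0.789 × 9.81 = 7.74009 kN/m³.
Let θ = 44° be the plate's angle to the horizontal; measure y along the incline from where the plane meets the free surface. Vertical depth h = y·sinθ with sinθ = 0.694658.
The centroid is at the centre, 0.6 m below the top of the plate, so y_c = 0.6 m and h_c = 0.6 × 0.694658 = 0.416795 m.
A = π(0.6)² = 1.13097 m².
Resultant F = γ·h_c·A = 7.74009 × 0.416795 × 1.13097 = 3.64854 kN.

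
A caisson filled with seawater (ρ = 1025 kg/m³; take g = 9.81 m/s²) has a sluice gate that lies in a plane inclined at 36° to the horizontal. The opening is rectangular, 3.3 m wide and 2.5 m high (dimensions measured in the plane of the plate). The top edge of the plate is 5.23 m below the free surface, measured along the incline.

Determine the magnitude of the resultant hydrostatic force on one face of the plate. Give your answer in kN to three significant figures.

γ = ρg = 1025 × 9.81 / 1000 = 10.05525 kN/m³.
Let θ = 36° be the plate's angle to the horizontal; measure y along the incline from where the plane meets the free surface. Vertical depth h = y·sinθ with sinθ = 0.587785.
The centroid lies 2.5/2 = 1.25 m below the top edge, so y_c = 5.23 + 1.25 = 6.48 m and h_c = 6.48 × 0.587785 = 3.80885 m.
A = 3.3 × 2.5 = 8.25 m².
Resultant F = γ·h_c·A = 10.05525 × 3.80885 × 8.25 = 315.966 kN.

F ≈ 316 kN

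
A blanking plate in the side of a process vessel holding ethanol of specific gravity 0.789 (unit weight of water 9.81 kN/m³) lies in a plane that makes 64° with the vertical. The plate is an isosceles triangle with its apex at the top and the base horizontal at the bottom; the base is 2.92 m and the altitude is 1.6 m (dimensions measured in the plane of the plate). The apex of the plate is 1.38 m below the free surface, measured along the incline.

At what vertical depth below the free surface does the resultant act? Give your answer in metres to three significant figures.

γ = 0.789 × 9.81 = 7.74009 kN/m³.
The plate makes 64° with the vertical, i.e. θ = 90° − 64° = 26° to the horizontal. Measuring y along the incline from the free-surface line, vertical depth h = y·sinθ with sinθ = 0.438371.
With the apex up, the centroid sits 2h/3 = 2 × 1.6/3 = 1.06667 m below the apex, so y_c = 1.38 + 1.06667 = 2.44667 m and h_c = 2.44667 × 0.438371 = 1.07255 m.
A = ½ × 2.92 × 1.6 = 2.336 m².
Resultant F = γ·h_c·A = 7.74009 × 1.07255 × 2.336 = 19.3926 kN.
I_c = b·h³/36 = 2.92 × 1.6³/36 = 0.332231 m⁴.
Centre of pressure: y_p = y_c + I_c/(y_c·A) = 2.44667 + 0.332231/(2.44667 × 2.336) = 2.44667 + 0.0581289 = 2.5048 m along the plane.
Vertically, h_p = y_p·sinθ = 2.5048 × 0.438371 = 1.09803 m.

h_p = 1.10 m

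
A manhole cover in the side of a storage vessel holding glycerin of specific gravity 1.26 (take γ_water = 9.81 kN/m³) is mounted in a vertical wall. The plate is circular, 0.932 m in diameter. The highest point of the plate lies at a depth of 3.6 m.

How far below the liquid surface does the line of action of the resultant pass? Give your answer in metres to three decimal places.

h_p = 4.079 m

γ = 1.26 × 9.81 = 12.3606 kN/m³.
The centroid is at the centre, 0.466 m below the top of the plate, so the centroid depth is h_c = 3.6 + 0.466 = 4.066 m.
A = π(0.466)² = 0.682216 m².
Resultant F = γ·h_c·A = 12.3606 × 4.066 × 0.682216 = 34.2869 kN.
I_c = πr⁴/4 = π × 0.466⁴/4 = 0.0370368 m⁴.
Centre of pressure: y_p = y_c + I_c/(y_c·A) = 4.066 + 0.0370368/(4.066 × 0.682216) = 4.066 + 0.0133519 = 4.07935 m along the plane.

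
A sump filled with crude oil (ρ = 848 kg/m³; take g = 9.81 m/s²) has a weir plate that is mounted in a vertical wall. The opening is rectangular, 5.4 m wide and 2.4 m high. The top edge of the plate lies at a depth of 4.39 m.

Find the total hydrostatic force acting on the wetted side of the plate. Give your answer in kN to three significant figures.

γ = ρg = 848 × 9.81 / 1000 = 8.31888 kN/m³.
The centroid lies 2.4/2 = 1.2 m below the top edge, so the centroid depth is h_c = 4.39 + 1.2 = 5.59 m.
A = 5.4 × 2.4 = 12.96 m².
Resultant F = γ·h_c·A = 8.31888 × 5.59 × 12.96 = 602.673 kN.

F ≈ 603 kN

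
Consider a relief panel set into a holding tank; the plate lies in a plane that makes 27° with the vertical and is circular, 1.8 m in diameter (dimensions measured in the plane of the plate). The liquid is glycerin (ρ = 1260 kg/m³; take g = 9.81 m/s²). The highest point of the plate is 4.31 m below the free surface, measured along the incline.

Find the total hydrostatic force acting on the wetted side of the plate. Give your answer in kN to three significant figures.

F ≈ 146 kN

γ = ρg = 1260 × 9.81 / 1000 = 12.3606 kN/m³.
The plate makes 27° with the vertical, i.e. θ = 90° − 27° = 63° to the horizontal. Measuring y along the incline from the free-surface line, vertical depth h = y·sinθ with sinθ = 0.891007.
The centroid is at the centre, 0.9 m below the top of the plate, so y_c = 4.31 + 0.9 = 5.21 m and h_c = 5.21 × 0.891007 = 4.64215 m.
A = π(0.9)² = 2.54469 m².
Resultant F = γ·h_c·A = 12.3606 × 4.64215 × 2.54469 = 146.014 kN.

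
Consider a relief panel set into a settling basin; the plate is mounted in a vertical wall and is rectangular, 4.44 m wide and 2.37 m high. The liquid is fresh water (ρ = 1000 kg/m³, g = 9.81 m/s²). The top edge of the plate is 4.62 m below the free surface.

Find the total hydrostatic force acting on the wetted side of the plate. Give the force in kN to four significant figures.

F ≈ 599.2 kN

γ = ρg = 1000 × 9.81 = 9810 N/m³ = 9.81 kN/m³.
The centroid lies 2.37/2 = 1.185 m below the top edge, so the centroid depth is h_c = 4.62 + 1.185 = 5.805 m.
A = 4.44 × 2.37 = 10.5228 m².
Resultant F = γ·h_c·A = 9.81 × 5.805 × 10.5228 = 599.242 kN.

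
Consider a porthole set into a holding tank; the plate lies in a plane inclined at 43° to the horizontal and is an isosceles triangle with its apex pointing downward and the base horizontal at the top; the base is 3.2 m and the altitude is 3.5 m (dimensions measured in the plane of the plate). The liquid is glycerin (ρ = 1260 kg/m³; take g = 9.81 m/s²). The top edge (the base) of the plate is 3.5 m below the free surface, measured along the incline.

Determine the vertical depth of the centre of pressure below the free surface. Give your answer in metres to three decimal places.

h_p = 3.282 m

γ = ρg = 1260 × 9.81 / 1000 = 12.3606 kN/m³.
Let θ = 43° be the plate's angle to the horizontal; measure y along the incline from where the plane meets the free surface. Vertical depth h = y·sinθ with sinθ = 0.681998.
With the apex down, the centroid sits h/3 = 3.5/3 = 1.16667 m below the base (the top edge), so y_c = 3.5 + 1.16667 = 4.66667 m and h_c = 4.66667 × 0.681998 = 3.18266 m.
A = ½ × 3.2 × 3.5 = 5.6 m².
Resultant F = γ·h_c·A = 12.3606 × 3.18266 × 5.6 = 220.302 kN.
I_c = b·h³/36 = 3.2 × 3.5³/36 = 3.81111 m⁴.
Centre of pressure: y_p = y_c + I_c/(y_c·A) = 4.66667 + 3.81111/(4.66667 × 5.6) = 4.66667 + 0.145833 = 4.8125 m along the plane.
Vertically, h_p = y_p·sinθ = 4.8125 × 0.681998 = 3.28212 m.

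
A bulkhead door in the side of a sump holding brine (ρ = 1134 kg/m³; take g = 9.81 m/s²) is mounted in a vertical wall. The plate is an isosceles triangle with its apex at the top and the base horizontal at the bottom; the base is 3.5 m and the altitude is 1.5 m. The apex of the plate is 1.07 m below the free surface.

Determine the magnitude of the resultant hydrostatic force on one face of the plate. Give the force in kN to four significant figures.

γ = ρg = 1134 × 9.81 / 1000 = 11.12454 kN/m³.
With the apex up, the centroid sits 2h/3 = 2 × 1.5/3 = 1 m below the apex, so the centroid depth is h_c = 1.07 + 1 = 2.07 m.
A = ½ × 3.5 × 1.5 = 2.625 m².
Resultant F = γ·h_c·A = 11.12454 × 2.07 × 2.625 = 60.448 kN.

F ≈ 60.45 kN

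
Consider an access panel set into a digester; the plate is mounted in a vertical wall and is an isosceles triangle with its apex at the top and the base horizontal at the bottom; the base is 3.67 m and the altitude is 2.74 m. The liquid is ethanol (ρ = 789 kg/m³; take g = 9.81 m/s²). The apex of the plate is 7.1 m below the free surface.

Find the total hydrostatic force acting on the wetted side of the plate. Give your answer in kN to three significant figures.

F ≈ 347 kN

γ = ρg = 789 × 9.81 / 1000 = 7.74009 kN/m³.
With the apex up, the centroid sits 2h/3 = 2 × 2.74/3 = 1.82667 m below the apex, so the centroid depth is h_c = 7.1 + 1.82667 = 8.92667 m.
A = ½ × 3.67 × 2.74 = 5.0279 m².
Resultant F = γ·h_c·A = 7.74009 × 8.92667 × 5.0279 = 347.394 kN.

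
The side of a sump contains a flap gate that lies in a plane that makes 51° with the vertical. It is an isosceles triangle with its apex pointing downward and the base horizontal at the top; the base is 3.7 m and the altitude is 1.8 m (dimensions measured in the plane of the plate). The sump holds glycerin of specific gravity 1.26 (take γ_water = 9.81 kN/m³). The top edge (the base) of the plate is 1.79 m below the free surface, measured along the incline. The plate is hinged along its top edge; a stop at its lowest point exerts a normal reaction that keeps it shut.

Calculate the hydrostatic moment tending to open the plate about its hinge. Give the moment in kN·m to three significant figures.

γ = 1.26 × 9.81 = 12.3606 kN/m³.
The plate makes 51° with the vertical, i.e. θ = 90° − 51° = 39° to the horizontal. Measuring y along the incline from the free-surface line, vertical depth h = y·sinθ with sinθ = 0.629320.
With the apex down, the centroid sits h/3 = 1.8/3 = 0.6 m below the base (the top edge), so y_c = 1.79 + 0.6 = 2.39 m and h_c = 2.39 × 0.629320 = 1.50407 m.
A = ½ × 3.7 × 1.8 = 3.33 m².
Resultant F = γ·h_c·A = 12.3606 × 1.50407 × 3.33 = 61.9087 kN.
I_c = b·h³/36 = 3.7 × 1.8³/36 = 0.5994 m⁴.
Centre of pressure: y_p = y_c + I_c/(y_c·A) = 2.39 + 0.5994/(2.39 × 3.33) = 2.39 + 0.0753138 = 2.46531 m along the plane.
The resultant acts 0.6 + 0.0753138 = 0.675314 m (along the plate) below the hinge at the top edge, so the moment about the hinge is M = F × 0.675314 = 61.9087 × 0.675314 = 41.8078 kN·m.

M ≈ 41.8 kN·m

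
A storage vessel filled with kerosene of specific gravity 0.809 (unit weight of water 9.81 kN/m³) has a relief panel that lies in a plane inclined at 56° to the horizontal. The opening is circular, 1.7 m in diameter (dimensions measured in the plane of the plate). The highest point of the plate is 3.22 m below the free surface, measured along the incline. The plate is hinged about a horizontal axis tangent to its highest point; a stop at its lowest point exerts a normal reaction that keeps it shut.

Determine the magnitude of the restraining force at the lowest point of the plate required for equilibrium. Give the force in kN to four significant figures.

γ = 0.809 × 9.81 = 7.93629 kN/m³.
Let θ = 56° be the plate's angle to the horizontal; measure y along the incline from where the plane meets the free surface. Vertical depth h = y·sinθ with sinθ = 0.829038.
The centroid is at the centre, 0.85 m below the top of the plate, so y_c = 3.22 + 0.85 = 4.07 m and h_c = 4.07 × 0.829038 = 3.37418 m.
A = π(0.85)² = 2.2698 m².
Resultant F = γ·h_c·A = 7.93629 × 3.37418 × 2.2698 = 60.7818 kN.
I_c = πr⁴/4 = π × 0.85⁴/4 = 0.409983 m⁴.
Centre of pressure: y_p = y_c + I_c/(y_c·A) = 4.07 + 0.409983/(4.07 × 2.2698) = 4.07 + 0.0443796 = 4.11438 m along the plane.
The resultant acts 0.85 + 0.0443796 = 0.89438 m (along the plate) below the hinge at the top edge, so the moment about the hinge is M = F × 0.89438 = 60.7818 × 0.89438 = 54.362 kN·m.
A normal force at the bottom, 1.7 m from the hinge, must supply this moment: P = 54.362/1.7 = 31.9776 kN.

P ≈ 31.98 kN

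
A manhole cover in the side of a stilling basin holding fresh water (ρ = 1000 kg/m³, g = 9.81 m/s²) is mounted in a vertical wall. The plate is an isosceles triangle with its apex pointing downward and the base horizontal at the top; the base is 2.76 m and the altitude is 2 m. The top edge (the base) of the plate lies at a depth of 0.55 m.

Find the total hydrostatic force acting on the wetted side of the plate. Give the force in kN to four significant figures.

γ = ρg = 1000 × 9.81 = 9810 N/m³ = 9.81 kN/m³.
With the apex down, the centroid sits h/3 = 2/3 = 0.666667 m below the base (the top edge), so the centroid depth is h_c = 0.55 + 0.666667 = 1.21667 m.
A = ½ × 2.76 × 2 = 2.76 m².
Resultant F = γ·h_c·A = 9.81 × 1.21667 × 2.76 = 32.9421 kN.

F ≈ 32.94 kN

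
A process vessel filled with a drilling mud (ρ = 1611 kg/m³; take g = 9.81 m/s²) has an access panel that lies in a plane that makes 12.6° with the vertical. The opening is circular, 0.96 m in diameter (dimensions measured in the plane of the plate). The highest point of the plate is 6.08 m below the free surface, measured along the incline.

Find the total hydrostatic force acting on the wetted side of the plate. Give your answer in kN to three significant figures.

γ = ρg = 1611 × 9.81 / 1000 = 15.80391 kN/m³.
The plate makes 12.6° with the vertical, i.e. θ = 90° − 12.6° = 77.4° to the horizontal. Measuring y along the incline from the free-surface line, vertical depth h = y·sinθ with sinθ = 0.975917.
The centroid is at the centre, 0.48 m below the top of the plate, so y_c = 6.08 + 0.48 = 6.56 m and h_c = 6.56 × 0.975917 = 6.40202 m.
A = π(0.48)² = 0.723823 m².
Resultant F = γ·h_c·A = 15.80391 × 6.40202 × 0.723823 = 73.2342 kN.

F ≈ 73.2 kN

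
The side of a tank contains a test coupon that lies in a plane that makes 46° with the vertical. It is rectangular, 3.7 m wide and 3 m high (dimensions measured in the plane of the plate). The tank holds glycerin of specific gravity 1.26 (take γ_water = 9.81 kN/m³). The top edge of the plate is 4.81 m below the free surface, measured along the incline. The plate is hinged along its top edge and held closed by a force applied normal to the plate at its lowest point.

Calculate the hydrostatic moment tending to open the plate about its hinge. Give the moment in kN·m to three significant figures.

γ = 1.26 × 9.81 = 12.3606 kN/m³.
The plate makes 46° with the vertical, i.e. θ = 90° − 46° = 44° to the horizontal. Measuring y along the incline from the free-surface line, vertical depth h = y·sinθ with sinθ = 0.694658.
The centroid lies 3/2 = 1.5 m below the top edge, so y_c = 4.81 + 1.5 = 6.31 m and h_c = 6.31 × 0.694658 = 4.38329 m.
A = 3.7 × 3 = 11.1 m².
Resultant F = γ·h_c·A = 12.3606 × 4.38329 × 11.1 = 601.399 kN.
I_c = b·h³/12 = 3.7 × 3³/12 = 8.325 m⁴.
Centre of pressure: y_p = y_c + I_c/(y_c·A) = 6.31 + 8.325/(6.31 × 11.1) = 6.31 + 0.118859 = 6.42886 m along the plane.
The resultant acts 1.5 + 0.118859 = 1.61886 m (along the plate) below the hinge at the top edge, so the moment about the hinge is M = F × 1.61886 = 601.399 × 1.61886 = 973.581 kN·m.

M ≈ 974 kN·m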